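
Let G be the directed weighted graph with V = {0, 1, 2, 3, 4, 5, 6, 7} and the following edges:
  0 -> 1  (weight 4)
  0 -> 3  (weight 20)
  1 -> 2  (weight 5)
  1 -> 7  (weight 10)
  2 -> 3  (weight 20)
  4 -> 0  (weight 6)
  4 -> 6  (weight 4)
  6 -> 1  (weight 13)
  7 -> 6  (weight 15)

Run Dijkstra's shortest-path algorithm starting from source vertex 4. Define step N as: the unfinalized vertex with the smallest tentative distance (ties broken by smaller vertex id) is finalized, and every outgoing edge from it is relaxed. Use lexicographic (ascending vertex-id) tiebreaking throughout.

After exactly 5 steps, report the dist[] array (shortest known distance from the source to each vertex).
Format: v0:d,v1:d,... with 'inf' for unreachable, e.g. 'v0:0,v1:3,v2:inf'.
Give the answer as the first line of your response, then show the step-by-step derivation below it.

v0:6,v1:10,v2:15,v3:26,v4:0,v5:inf,v6:4,v7:20

step 1: dist = v0:6,v1:inf,v2:inf,v3:inf,v4:0,v5:inf,v6:4,v7:inf
step 2: dist = v0:6,v1:17,v2:inf,v3:inf,v4:0,v5:inf,v6:4,v7:inf
step 3: dist = v0:6,v1:10,v2:inf,v3:26,v4:0,v5:inf,v6:4,v7:inf
step 4: dist = v0:6,v1:10,v2:15,v3:26,v4:0,v5:inf,v6:4,v7:20
step 5: dist = v0:6,v1:10,v2:15,v3:26,v4:0,v5:inf,v6:4,v7:20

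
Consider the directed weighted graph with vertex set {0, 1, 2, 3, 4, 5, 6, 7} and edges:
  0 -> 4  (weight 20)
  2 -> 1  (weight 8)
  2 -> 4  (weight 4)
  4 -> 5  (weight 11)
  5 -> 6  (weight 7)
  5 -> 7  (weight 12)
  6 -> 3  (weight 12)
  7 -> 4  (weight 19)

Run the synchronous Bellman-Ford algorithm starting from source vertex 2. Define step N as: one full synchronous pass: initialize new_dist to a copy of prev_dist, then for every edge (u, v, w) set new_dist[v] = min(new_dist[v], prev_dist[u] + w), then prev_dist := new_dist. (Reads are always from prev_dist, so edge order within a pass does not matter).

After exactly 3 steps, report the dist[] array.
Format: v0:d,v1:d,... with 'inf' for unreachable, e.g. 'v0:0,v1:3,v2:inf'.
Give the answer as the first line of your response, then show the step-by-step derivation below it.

v0:inf,v1:8,v2:0,v3:inf,v4:4,v5:15,v6:22,v7:27

step 1: dist = v0:inf,v1:8,v2:0,v3:inf,v4:4,v5:inf,v6:inf,v7:inf
step 2: dist = v0:inf,v1:8,v2:0,v3:inf,v4:4,v5:15,v6:inf,v7:inf
step 3: dist = v0:inf,v1:8,v2:0,v3:inf,v4:4,v5:15,v6:22,v7:27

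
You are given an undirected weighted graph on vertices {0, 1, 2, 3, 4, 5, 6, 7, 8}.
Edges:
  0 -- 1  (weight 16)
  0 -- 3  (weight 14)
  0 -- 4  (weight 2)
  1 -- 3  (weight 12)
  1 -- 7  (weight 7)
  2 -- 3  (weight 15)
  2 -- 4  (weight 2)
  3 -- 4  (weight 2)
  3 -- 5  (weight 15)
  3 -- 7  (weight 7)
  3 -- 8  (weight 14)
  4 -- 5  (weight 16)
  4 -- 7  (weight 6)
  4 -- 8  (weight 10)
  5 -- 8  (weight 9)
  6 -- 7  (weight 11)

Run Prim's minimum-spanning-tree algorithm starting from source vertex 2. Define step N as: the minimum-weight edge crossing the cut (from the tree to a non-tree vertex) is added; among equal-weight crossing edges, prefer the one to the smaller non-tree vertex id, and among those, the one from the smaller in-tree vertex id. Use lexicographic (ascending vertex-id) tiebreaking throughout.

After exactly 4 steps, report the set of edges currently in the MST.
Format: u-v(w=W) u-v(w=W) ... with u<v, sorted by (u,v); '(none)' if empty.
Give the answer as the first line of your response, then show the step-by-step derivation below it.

0-4(w=2) 2-4(w=2) 3-4(w=2) 4-7(w=6)

step 1: add edge 2-4 (w=2); MST = {2-4(w=2)}
step 2: add edge 0-4 (w=2); MST = {0-4(w=2) 2-4(w=2)}
step 3: add edge 3-4 (w=2); MST = {0-4(w=2) 2-4(w=2) 3-4(w=2)}
step 4: add edge 4-7 (w=6); MST = {0-4(w=2) 2-4(w=2) 3-4(w=2) 4-7(w=6)}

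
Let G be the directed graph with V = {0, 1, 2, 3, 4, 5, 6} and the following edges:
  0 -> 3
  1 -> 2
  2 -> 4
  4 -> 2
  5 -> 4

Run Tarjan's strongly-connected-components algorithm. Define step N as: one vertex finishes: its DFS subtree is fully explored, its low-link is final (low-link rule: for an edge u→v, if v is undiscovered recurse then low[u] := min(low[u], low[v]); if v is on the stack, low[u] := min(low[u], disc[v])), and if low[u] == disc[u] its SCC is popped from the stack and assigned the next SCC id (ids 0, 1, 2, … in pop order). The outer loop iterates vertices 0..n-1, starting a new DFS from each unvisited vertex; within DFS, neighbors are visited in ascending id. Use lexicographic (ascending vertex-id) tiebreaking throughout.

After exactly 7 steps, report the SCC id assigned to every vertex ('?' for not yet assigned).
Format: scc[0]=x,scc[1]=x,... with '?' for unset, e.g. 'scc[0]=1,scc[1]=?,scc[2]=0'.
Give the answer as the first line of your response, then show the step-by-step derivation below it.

scc[0]=1,scc[1]=3,scc[2]=2,scc[3]=0,scc[4]=2,scc[5]=4,scc[6]=5

step 1: low=(low[0]=0,low[1]=?,low[2]=?,low[3]=1,low[4]=?,low[5]=?,low[6]=?); scc=(scc[0]=?,scc[1]=?,scc[2]=?,scc[3]=0,scc[4]=?,scc[5]=?,scc[6]=?)
step 2: low=(low[0]=0,low[1]=?,low[2]=?,low[3]=1,low[4]=?,low[5]=?,low[6]=?); scc=(scc[0]=1,scc[1]=?,scc[2]=?,scc[3]=0,scc[4]=?,scc[5]=?,scc[6]=?)
step 3: low=(low[0]=0,low[1]=2,low[2]=3,low[3]=1,low[4]=3,low[5]=?,low[6]=?); scc=(scc[0]=1,scc[1]=?,scc[2]=?,scc[3]=0,scc[4]=?,scc[5]=?,scc[6]=?)
step 4: low=(low[0]=0,low[1]=2,low[2]=3,low[3]=1,low[4]=3,low[5]=?,low[6]=?); scc=(scc[0]=1,scc[1]=?,scc[2]=2,scc[3]=0,scc[4]=2,scc[5]=?,scc[6]=?)
step 5: low=(low[0]=0,low[1]=2,low[2]=3,low[3]=1,low[4]=3,low[5]=?,low[6]=?); scc=(scc[0]=1,scc[1]=3,scc[2]=2,scc[3]=0,scc[4]=2,scc[5]=?,scc[6]=?)
step 6: low=(low[0]=0,low[1]=2,low[2]=3,low[3]=1,low[4]=3,low[5]=5,low[6]=?); scc=(scc[0]=1,scc[1]=3,scc[2]=2,scc[3]=0,scc[4]=2,scc[5]=4,scc[6]=?)
step 7: low=(low[0]=0,low[1]=2,low[2]=3,low[3]=1,low[4]=3,low[5]=5,low[6]=6); scc=(scc[0]=1,scc[1]=3,scc[2]=2,scc[3]=0,scc[4]=2,scc[5]=4,scc[6]=5)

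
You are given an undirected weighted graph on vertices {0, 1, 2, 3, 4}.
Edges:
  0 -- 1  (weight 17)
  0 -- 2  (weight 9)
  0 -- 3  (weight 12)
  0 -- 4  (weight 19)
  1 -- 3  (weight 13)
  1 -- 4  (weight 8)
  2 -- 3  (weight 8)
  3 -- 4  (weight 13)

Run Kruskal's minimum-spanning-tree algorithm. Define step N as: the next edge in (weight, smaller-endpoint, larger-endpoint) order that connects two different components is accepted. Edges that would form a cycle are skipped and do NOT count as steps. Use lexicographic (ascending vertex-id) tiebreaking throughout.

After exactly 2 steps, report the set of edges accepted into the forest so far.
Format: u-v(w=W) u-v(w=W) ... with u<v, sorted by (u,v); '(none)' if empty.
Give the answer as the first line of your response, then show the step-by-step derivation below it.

1-4(w=8) 2-3(w=8)

step 1: add edge 1-4 (w=8); MST = {1-4(w=8)}
step 2: add edge 2-3 (w=8); MST = {1-4(w=8) 2-3(w=8)}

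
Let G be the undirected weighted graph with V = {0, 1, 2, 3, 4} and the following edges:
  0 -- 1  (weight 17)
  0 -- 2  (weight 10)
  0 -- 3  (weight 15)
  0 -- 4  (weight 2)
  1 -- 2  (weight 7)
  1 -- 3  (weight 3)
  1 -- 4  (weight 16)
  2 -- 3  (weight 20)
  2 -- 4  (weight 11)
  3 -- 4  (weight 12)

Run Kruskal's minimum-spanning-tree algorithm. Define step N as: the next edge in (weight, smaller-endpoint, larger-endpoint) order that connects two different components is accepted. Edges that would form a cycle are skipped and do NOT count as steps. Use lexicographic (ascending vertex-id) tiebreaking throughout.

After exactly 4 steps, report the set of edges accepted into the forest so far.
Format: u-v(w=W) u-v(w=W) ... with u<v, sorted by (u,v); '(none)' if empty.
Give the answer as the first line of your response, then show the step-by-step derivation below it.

0-2(w=10) 0-4(w=2) 1-2(w=7) 1-3(w=3)

step 1: add edge 0-4 (w=2); MST = {0-4(w=2)}
step 2: add edge 1-3 (w=3); MST = {0-4(w=2) 1-3(w=3)}
step 3: add edge 1-2 (w=7); MST = {0-4(w=2) 1-2(w=7) 1-3(w=3)}
step 4: add edge 0-2 (w=10); MST = {0-2(w=10) 0-4(w=2) 1-2(w=7) 1-3(w=3)}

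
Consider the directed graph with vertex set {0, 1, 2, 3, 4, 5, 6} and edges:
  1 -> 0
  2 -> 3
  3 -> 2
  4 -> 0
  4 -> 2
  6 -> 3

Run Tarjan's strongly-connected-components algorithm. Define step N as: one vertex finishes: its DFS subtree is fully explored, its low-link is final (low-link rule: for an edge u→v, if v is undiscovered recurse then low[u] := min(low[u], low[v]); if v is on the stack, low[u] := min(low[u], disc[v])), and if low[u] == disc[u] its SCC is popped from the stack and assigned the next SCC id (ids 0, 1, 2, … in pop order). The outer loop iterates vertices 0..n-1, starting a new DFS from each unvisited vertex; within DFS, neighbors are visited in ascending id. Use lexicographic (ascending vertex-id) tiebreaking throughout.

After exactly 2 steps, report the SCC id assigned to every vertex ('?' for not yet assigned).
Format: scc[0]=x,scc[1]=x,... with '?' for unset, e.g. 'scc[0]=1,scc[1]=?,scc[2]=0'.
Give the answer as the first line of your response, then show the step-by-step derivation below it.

scc[0]=0,scc[1]=1,scc[2]=?,scc[3]=?,scc[4]=?,scc[5]=?,scc[6]=?

step 1: low=(low[0]=0,low[1]=?,low[2]=?,low[3]=?,low[4]=?,low[5]=?,low[6]=?); scc=(scc[0]=0,scc[1]=?,scc[2]=?,scc[3]=?,scc[4]=?,scc[5]=?,scc[6]=?)
step 2: low=(low[0]=0,low[1]=1,low[2]=?,low[3]=?,low[4]=?,low[5]=?,low[6]=?); scc=(scc[0]=0,scc[1]=1,scc[2]=?,scc[3]=?,scc[4]=?,scc[5]=?,scc[6]=?)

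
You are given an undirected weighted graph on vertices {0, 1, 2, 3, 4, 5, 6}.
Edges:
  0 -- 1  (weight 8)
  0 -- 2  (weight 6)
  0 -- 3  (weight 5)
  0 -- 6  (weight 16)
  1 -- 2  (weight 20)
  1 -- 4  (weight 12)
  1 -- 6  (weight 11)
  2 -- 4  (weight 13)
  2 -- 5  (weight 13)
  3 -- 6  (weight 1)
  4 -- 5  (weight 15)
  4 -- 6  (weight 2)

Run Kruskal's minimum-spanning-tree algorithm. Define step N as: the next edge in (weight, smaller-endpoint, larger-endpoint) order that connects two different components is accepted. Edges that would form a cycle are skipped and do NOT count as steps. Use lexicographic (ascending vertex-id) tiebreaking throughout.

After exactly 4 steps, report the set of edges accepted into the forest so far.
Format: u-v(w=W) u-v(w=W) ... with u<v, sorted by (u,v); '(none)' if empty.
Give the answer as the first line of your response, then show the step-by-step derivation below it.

0-2(w=6) 0-3(w=5) 3-6(w=1) 4-6(w=2)

step 1: add edge 3-6 (w=1); MST = {3-6(w=1)}
step 2: add edge 4-6 (w=2); MST = {3-6(w=1) 4-6(w=2)}
step 3: add edge 0-3 (w=5); MST = {0-3(w=5) 3-6(w=1) 4-6(w=2)}
step 4: add edge 0-2 (w=6); MST = {0-2(w=6) 0-3(w=5) 3-6(w=1) 4-6(w=2)}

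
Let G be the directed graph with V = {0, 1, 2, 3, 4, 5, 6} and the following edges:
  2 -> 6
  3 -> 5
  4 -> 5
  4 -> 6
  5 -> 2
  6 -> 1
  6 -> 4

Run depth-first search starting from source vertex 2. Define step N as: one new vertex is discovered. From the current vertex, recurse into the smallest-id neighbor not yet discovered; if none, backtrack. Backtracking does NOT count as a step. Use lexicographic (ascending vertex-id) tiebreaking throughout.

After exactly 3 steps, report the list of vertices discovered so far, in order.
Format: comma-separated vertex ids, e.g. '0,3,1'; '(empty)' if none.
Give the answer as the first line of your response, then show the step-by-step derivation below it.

2,6,1

step 1: discover 2; path=2; order=2
step 2: discover 6; path=2>6; order=2,6
step 3: discover 1; path=2>6>1; order=2,6,1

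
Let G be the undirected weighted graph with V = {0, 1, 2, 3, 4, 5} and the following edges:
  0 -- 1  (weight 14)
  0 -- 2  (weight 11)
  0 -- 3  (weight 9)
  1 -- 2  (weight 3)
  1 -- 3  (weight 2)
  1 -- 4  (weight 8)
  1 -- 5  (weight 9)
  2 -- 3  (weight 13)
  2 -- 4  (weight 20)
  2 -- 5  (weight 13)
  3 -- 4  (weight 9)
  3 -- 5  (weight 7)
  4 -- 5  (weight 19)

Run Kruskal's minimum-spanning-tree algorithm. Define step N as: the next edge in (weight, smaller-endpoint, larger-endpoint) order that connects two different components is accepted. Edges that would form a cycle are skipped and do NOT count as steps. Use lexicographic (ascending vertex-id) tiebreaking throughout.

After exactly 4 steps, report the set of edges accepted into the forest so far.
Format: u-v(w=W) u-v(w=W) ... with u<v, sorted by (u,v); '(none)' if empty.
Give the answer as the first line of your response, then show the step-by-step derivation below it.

1-2(w=3) 1-3(w=2) 1-4(w=8) 3-5(w=7)

step 1: add edge 1-3 (w=2); MST = {1-3(w=2)}
step 2: add edge 1-2 (w=3); MST = {1-2(w=3) 1-3(w=2)}
step 3: add edge 3-5 (w=7); MST = {1-2(w=3) 1-3(w=2) 3-5(w=7)}
step 4: add edge 1-4 (w=8); MST = {1-2(w=3) 1-3(w=2) 1-4(w=8) 3-5(w=7)}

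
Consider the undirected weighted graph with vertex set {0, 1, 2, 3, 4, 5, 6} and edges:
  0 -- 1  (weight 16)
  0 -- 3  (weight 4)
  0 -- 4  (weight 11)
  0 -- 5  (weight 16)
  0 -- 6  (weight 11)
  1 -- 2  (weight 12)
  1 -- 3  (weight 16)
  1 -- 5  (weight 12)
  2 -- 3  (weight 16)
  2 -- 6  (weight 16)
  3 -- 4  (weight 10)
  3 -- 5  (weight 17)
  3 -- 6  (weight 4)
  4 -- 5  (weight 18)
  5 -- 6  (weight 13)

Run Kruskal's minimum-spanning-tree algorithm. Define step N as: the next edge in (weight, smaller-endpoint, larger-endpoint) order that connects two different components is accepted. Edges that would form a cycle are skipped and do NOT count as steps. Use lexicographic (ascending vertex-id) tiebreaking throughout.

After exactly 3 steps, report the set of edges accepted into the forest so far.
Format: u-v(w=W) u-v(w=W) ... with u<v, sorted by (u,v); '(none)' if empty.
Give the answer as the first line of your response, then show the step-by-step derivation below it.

0-3(w=4) 3-4(w=10) 3-6(w=4)

step 1: add edge 0-3 (w=4); MST = {0-3(w=4)}
step 2: add edge 3-6 (w=4); MST = {0-3(w=4) 3-6(w=4)}
step 3: add edge 3-4 (w=10); MST = {0-3(w=4) 3-4(w=10) 3-6(w=4)}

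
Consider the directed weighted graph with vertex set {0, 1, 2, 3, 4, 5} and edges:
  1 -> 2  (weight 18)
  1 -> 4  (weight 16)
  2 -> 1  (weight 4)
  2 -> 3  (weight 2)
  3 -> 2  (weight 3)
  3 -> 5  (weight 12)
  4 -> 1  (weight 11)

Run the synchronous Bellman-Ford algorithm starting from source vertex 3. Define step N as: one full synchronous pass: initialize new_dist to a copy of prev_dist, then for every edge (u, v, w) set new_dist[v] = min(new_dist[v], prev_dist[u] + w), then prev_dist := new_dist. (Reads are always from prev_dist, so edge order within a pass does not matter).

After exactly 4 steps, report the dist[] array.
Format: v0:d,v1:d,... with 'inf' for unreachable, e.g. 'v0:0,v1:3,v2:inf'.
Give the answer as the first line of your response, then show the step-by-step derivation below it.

v0:inf,v1:7,v2:3,v3:0,v4:23,v5:12

step 1: dist = v0:inf,v1:inf,v2:3,v3:0,v4:inf,v5:12
step 2: dist = v0:inf,v1:7,v2:3,v3:0,v4:inf,v5:12
step 3: dist = v0:inf,v1:7,v2:3,v3:0,v4:23,v5:12
step 4: dist = v0:inf,v1:7,v2:3,v3:0,v4:23,v5:12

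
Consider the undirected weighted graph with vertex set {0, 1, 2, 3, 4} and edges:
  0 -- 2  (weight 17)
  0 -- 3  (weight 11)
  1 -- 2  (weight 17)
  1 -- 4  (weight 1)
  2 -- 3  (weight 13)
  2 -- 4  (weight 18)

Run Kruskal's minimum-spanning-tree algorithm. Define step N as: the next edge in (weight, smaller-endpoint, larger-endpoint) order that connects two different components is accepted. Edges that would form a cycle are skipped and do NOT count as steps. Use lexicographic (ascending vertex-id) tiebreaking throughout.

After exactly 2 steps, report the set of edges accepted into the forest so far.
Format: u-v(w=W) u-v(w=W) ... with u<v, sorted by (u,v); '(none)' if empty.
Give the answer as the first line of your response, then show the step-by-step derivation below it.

0-3(w=11) 1-4(w=1)

step 1: add edge 1-4 (w=1); MST = {1-4(w=1)}
step 2: add edge 0-3 (w=11); MST = {0-3(w=11) 1-4(w=1)}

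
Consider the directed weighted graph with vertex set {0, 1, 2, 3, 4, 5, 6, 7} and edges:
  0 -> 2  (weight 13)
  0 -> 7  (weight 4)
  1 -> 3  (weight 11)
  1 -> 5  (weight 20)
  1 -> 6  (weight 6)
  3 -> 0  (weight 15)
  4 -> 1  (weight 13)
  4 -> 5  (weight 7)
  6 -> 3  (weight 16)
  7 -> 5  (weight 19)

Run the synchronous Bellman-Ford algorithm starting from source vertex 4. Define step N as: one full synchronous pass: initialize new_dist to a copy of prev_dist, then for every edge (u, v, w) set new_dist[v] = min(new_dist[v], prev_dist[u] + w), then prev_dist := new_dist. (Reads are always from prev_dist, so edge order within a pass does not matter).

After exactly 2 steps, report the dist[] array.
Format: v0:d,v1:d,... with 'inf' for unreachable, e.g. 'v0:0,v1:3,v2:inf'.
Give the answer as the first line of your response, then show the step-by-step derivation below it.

v0:inf,v1:13,v2:inf,v3:24,v4:0,v5:7,v6:19,v7:inf

step 1: dist = v0:inf,v1:13,v2:inf,v3:inf,v4:0,v5:7,v6:inf,v7:inf
step 2: dist = v0:inf,v1:13,v2:inf,v3:24,v4:0,v5:7,v6:19,v7:inf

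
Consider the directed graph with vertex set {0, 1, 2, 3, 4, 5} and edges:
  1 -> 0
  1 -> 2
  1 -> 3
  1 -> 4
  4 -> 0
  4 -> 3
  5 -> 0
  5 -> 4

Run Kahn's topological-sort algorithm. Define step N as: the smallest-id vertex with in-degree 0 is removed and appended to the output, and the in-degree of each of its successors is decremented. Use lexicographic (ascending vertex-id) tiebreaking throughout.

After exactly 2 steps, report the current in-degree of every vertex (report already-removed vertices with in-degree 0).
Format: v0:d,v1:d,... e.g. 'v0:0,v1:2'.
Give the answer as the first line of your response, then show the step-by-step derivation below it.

v0:2,v1:0,v2:0,v3:1,v4:1,v5:0

step 1: output 1; order=[1]; indeg=(2,0,0,1,1,0)
step 2: output 2; order=[1,2]; indeg=(2,0,0,1,1,0)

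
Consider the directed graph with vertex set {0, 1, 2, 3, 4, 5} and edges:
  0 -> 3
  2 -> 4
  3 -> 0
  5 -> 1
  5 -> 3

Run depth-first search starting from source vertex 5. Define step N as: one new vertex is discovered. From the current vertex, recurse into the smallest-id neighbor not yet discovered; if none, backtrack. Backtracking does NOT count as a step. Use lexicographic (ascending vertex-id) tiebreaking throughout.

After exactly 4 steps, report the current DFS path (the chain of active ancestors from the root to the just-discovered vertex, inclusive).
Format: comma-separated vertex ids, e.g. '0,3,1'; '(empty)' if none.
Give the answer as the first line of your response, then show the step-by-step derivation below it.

5,3,0

step 1: discover 5; path=5; order=5
step 2: discover 1; path=5>1; order=5,1
step 3: discover 3; path=5>3; order=5,1,3
step 4: discover 0; path=5>3>0; order=5,1,3,0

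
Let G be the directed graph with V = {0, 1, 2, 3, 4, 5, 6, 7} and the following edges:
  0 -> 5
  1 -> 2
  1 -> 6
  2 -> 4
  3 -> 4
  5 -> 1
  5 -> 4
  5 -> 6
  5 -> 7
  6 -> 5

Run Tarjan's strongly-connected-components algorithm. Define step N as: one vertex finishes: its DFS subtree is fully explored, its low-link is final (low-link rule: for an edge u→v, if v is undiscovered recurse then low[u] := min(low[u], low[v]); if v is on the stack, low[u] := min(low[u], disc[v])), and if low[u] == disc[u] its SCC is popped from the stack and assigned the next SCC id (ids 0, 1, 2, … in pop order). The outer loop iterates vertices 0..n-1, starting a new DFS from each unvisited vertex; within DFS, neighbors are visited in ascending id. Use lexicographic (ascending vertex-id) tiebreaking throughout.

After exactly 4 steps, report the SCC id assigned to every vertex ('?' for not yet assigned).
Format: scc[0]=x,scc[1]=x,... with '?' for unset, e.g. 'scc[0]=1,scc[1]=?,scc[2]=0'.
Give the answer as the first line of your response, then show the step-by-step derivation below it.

scc[0]=?,scc[1]=?,scc[2]=1,scc[3]=?,scc[4]=0,scc[5]=?,scc[6]=?,scc[7]=?

step 1: low=(low[0]=0,low[1]=2,low[2]=3,low[3]=?,low[4]=4,low[5]=1,low[6]=?,low[7]=?); scc=(scc[0]=?,scc[1]=?,scc[2]=?,scc[3]=?,scc[4]=0,scc[5]=?,scc[6]=?,scc[7]=?)
step 2: low=(low[0]=0,low[1]=2,low[2]=3,low[3]=?,low[4]=4,low[5]=1,low[6]=?,low[7]=?); scc=(scc[0]=?,scc[1]=?,scc[2]=1,scc[3]=?,scc[4]=0,scc[5]=?,scc[6]=?,scc[7]=?)
step 3: low=(low[0]=0,low[1]=2,low[2]=3,low[3]=?,low[4]=4,low[5]=1,low[6]=1,low[7]=?); scc=(scc[0]=?,scc[1]=?,scc[2]=1,scc[3]=?,scc[4]=0,scc[5]=?,scc[6]=?,scc[7]=?)
step 4: low=(low[0]=0,low[1]=1,low[2]=3,low[3]=?,low[4]=4,low[5]=1,low[6]=1,low[7]=?); scc=(scc[0]=?,scc[1]=?,scc[2]=1,scc[3]=?,scc[4]=0,scc[5]=?,scc[6]=?,scc[7]=?)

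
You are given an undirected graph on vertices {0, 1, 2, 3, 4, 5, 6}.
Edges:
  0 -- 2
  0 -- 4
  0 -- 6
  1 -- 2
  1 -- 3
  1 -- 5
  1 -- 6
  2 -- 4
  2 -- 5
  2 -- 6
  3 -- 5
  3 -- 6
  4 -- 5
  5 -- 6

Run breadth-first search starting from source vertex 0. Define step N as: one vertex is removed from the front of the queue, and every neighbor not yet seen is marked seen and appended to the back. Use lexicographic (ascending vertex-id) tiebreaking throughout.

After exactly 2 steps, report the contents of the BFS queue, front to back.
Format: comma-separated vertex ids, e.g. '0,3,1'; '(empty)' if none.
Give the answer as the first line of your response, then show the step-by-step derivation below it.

4,6,1,5

step 1: dequeue 0; queue=[2,4,6]; order=0
step 2: dequeue 2; queue=[4,6,1,5]; order=0,2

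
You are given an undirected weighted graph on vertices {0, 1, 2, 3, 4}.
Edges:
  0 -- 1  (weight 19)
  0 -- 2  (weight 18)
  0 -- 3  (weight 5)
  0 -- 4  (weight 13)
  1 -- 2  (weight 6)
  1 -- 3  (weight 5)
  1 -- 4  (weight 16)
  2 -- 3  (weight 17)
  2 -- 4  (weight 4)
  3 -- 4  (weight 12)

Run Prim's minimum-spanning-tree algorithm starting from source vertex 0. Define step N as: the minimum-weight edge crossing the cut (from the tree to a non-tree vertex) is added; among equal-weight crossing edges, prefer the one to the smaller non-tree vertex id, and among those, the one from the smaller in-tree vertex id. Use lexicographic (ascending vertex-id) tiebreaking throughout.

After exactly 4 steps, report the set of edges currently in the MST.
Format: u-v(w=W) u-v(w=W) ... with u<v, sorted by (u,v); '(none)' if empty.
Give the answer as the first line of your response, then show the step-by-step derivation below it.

0-3(w=5) 1-2(w=6) 1-3(w=5) 2-4(w=4)

step 1: add edge 0-3 (w=5); MST = {0-3(w=5)}
step 2: add edge 1-3 (w=5); MST = {0-3(w=5) 1-3(w=5)}
step 3: add edge 1-2 (w=6); MST = {0-3(w=5) 1-2(w=6) 1-3(w=5)}
step 4: add edge 2-4 (w=4); MST = {0-3(w=5) 1-2(w=6) 1-3(w=5) 2-4(w=4)}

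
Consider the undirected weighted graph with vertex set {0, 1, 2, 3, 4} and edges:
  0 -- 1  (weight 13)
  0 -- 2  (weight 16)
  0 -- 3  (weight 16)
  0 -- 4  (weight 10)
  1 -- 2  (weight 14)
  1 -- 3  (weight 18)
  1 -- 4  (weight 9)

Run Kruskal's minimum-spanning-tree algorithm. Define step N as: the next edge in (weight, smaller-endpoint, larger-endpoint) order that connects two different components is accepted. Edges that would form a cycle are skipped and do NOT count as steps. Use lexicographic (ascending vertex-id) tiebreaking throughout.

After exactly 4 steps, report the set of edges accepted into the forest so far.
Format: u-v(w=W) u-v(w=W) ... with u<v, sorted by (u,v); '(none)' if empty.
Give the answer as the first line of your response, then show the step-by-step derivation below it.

0-3(w=16) 0-4(w=10) 1-2(w=14) 1-4(w=9)

step 1: add edge 1-4 (w=9); MST = {1-4(w=9)}
step 2: add edge 0-4 (w=10); MST = {0-4(w=10) 1-4(w=9)}
step 3: add edge 1-2 (w=14); MST = {0-4(w=10) 1-2(w=14) 1-4(w=9)}
step 4: add edge 0-3 (w=16); MST = {0-3(w=16) 0-4(w=10) 1-2(w=14) 1-4(w=9)}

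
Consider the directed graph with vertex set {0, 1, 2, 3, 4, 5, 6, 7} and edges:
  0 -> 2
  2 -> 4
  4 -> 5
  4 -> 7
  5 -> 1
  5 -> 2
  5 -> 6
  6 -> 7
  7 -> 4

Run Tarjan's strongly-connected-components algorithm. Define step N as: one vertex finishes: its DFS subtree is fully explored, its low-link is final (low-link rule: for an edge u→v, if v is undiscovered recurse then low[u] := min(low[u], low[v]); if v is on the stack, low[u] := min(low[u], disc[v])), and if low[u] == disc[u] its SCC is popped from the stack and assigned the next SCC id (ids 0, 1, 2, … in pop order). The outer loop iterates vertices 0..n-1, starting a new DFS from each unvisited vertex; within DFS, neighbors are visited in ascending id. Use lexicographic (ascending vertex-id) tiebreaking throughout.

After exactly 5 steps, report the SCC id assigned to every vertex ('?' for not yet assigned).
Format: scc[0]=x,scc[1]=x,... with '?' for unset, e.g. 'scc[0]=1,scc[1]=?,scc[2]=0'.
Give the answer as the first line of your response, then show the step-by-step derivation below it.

scc[0]=?,scc[1]=0,scc[2]=?,scc[3]=?,scc[4]=?,scc[5]=?,scc[6]=?,scc[7]=?

step 1: low=(low[0]=0,low[1]=4,low[2]=1,low[3]=?,low[4]=2,low[5]=3,low[6]=?,low[7]=?); scc=(scc[0]=?,scc[1]=0,scc[2]=?,scc[3]=?,scc[4]=?,scc[5]=?,scc[6]=?,scc[7]=?)
step 2: low=(low[0]=0,low[1]=4,low[2]=1,low[3]=?,low[4]=2,low[5]=1,low[6]=5,low[7]=2); scc=(scc[0]=?,scc[1]=0,scc[2]=?,scc[3]=?,scc[4]=?,scc[5]=?,scc[6]=?,scc[7]=?)
step 3: low=(low[0]=0,low[1]=4,low[2]=1,low[3]=?,low[4]=2,low[5]=1,low[6]=2,low[7]=2); scc=(scc[0]=?,scc[1]=0,scc[2]=?,scc[3]=?,scc[4]=?,scc[5]=?,scc[6]=?,scc[7]=?)
step 4: low=(low[0]=0,low[1]=4,low[2]=1,low[3]=?,low[4]=2,low[5]=1,low[6]=2,low[7]=2); scc=(scc[0]=?,scc[1]=0,scc[2]=?,scc[3]=?,scc[4]=?,scc[5]=?,scc[6]=?,scc[7]=?)
step 5: low=(low[0]=0,low[1]=4,low[2]=1,low[3]=?,low[4]=1,low[5]=1,low[6]=2,low[7]=2); scc=(scc[0]=?,scc[1]=0,scc[2]=?,scc[3]=?,scc[4]=?,scc[5]=?,scc[6]=?,scc[7]=?)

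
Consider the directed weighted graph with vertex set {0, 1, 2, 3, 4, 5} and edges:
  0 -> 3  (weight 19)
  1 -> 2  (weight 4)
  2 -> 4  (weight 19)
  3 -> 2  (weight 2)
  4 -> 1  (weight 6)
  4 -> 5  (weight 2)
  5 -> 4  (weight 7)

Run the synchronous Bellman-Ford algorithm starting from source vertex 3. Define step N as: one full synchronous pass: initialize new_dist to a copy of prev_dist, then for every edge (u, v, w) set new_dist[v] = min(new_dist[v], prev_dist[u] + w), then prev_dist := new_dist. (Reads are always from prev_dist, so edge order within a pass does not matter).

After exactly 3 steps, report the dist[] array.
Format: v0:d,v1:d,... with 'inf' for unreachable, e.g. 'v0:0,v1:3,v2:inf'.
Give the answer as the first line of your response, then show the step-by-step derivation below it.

v0:inf,v1:27,v2:2,v3:0,v4:21,v5:23

step 1: dist = v0:inf,v1:inf,v2:2,v3:0,v4:inf,v5:inf
step 2: dist = v0:inf,v1:inf,v2:2,v3:0,v4:21,v5:inf
step 3: dist = v0:inf,v1:27,v2:2,v3:0,v4:21,v5:23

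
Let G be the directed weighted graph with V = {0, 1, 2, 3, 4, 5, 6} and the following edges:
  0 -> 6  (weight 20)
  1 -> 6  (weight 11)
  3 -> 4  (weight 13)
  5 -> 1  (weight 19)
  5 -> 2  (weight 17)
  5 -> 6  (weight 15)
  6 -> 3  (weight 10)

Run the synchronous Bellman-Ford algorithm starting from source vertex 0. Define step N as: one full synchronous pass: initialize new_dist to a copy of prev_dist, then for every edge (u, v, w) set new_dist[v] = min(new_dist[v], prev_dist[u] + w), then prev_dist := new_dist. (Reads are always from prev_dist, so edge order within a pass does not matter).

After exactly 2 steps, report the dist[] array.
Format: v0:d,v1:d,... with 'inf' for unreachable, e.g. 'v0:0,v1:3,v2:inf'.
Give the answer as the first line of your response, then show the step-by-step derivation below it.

v0:0,v1:inf,v2:inf,v3:30,v4:inf,v5:inf,v6:20

step 1: dist = v0:0,v1:inf,v2:inf,v3:inf,v4:inf,v5:inf,v6:20
step 2: dist = v0:0,v1:inf,v2:inf,v3:30,v4:inf,v5:inf,v6:20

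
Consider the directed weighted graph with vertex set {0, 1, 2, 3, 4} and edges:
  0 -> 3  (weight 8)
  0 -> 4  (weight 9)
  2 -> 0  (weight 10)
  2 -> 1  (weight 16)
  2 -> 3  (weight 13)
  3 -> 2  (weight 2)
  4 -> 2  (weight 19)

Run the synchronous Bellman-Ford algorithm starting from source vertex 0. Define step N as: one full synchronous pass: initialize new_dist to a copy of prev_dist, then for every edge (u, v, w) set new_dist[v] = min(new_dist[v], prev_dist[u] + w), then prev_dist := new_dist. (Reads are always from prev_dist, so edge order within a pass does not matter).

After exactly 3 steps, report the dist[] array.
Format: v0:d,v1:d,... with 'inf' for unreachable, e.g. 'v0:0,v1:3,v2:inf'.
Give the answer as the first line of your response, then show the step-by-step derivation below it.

v0:0,v1:26,v2:10,v3:8,v4:9

step 1: dist = v0:0,v1:inf,v2:inf,v3:8,v4:9
step 2: dist = v0:0,v1:inf,v2:10,v3:8,v4:9
step 3: dist = v0:0,v1:26,v2:10,v3:8,v4:9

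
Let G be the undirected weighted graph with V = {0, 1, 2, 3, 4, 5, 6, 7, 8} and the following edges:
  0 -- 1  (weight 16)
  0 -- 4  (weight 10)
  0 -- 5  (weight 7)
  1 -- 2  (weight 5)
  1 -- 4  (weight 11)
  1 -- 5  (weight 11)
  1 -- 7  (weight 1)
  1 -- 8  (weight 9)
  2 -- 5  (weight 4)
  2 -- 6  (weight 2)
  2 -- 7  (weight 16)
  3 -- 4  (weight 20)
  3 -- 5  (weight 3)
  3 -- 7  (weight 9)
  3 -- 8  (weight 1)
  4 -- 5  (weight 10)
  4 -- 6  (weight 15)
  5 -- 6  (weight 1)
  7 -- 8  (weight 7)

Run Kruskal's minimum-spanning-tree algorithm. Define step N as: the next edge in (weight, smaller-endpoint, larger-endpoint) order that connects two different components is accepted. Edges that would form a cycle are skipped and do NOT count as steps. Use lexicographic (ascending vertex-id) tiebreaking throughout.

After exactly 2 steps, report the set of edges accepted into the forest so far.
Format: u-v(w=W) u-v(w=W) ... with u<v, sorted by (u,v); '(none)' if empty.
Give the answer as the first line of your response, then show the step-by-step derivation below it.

1-7(w=1) 3-8(w=1)

step 1: add edge 1-7 (w=1); MST = {1-7(w=1)}
step 2: add edge 3-8 (w=1); MST = {1-7(w=1) 3-8(w=1)}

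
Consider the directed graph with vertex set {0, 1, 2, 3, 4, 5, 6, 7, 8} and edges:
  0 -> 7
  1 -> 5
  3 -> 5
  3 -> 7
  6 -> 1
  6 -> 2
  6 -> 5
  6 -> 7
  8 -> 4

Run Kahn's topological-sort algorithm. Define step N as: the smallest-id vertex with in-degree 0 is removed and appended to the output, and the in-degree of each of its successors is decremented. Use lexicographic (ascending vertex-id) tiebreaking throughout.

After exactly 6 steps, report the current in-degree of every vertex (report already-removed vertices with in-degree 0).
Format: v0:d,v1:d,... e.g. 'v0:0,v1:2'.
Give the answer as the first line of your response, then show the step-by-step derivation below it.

v0:0,v1:0,v2:0,v3:0,v4:1,v5:0,v6:0,v7:0,v8:0

step 1: output 0; order=[0]; indeg=(0,1,1,0,1,3,0,2,0)
step 2: output 3; order=[0,3]; indeg=(0,1,1,0,1,2,0,1,0)
step 3: output 6; order=[0,3,6]; indeg=(0,0,0,0,1,1,0,0,0)
step 4: output 1; order=[0,3,6,1]; indeg=(0,0,0,0,1,0,0,0,0)
step 5: output 2; order=[0,3,6,1,2]; indeg=(0,0,0,0,1,0,0,0,0)
step 6: output 5; order=[0,3,6,1,2,5]; indeg=(0,0,0,0,1,0,0,0,0)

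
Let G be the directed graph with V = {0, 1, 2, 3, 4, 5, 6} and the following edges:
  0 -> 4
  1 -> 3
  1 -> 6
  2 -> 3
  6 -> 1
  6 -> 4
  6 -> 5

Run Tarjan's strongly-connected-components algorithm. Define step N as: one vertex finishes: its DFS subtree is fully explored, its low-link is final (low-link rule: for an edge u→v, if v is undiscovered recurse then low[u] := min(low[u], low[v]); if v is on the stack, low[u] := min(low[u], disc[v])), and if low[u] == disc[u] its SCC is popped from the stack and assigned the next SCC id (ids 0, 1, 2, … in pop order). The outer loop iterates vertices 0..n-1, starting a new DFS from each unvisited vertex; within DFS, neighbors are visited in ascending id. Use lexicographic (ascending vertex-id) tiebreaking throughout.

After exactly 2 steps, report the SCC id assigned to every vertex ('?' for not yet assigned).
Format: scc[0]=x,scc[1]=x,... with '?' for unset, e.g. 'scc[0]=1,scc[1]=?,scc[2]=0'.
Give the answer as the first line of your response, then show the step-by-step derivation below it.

scc[0]=1,scc[1]=?,scc[2]=?,scc[3]=?,scc[4]=0,scc[5]=?,scc[6]=?

step 1: low=(low[0]=0,low[1]=?,low[2]=?,low[3]=?,low[4]=1,low[5]=?,low[6]=?); scc=(scc[0]=?,scc[1]=?,scc[2]=?,scc[3]=?,scc[4]=0,scc[5]=?,scc[6]=?)
step 2: low=(low[0]=0,low[1]=?,low[2]=?,low[3]=?,low[4]=1,low[5]=?,low[6]=?); scc=(scc[0]=1,scc[1]=?,scc[2]=?,scc[3]=?,scc[4]=0,scc[5]=?,scc[6]=?)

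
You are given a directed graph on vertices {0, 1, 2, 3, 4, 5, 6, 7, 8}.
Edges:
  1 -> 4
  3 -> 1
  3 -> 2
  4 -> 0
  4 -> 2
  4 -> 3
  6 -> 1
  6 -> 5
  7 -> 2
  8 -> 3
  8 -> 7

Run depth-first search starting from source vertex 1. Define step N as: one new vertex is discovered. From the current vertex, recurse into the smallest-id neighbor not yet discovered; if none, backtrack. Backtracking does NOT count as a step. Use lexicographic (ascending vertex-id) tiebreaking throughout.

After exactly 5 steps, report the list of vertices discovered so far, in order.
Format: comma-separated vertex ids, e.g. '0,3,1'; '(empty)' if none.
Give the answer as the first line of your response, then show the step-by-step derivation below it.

1,4,0,2,3

step 1: discover 1; path=1; order=1
step 2: discover 4; path=1>4; order=1,4
step 3: discover 0; path=1>4>0; order=1,4,0
step 4: discover 2; path=1>4>2; order=1,4,0,2
step 5: discover 3; path=1>4>3; order=1,4,0,2,3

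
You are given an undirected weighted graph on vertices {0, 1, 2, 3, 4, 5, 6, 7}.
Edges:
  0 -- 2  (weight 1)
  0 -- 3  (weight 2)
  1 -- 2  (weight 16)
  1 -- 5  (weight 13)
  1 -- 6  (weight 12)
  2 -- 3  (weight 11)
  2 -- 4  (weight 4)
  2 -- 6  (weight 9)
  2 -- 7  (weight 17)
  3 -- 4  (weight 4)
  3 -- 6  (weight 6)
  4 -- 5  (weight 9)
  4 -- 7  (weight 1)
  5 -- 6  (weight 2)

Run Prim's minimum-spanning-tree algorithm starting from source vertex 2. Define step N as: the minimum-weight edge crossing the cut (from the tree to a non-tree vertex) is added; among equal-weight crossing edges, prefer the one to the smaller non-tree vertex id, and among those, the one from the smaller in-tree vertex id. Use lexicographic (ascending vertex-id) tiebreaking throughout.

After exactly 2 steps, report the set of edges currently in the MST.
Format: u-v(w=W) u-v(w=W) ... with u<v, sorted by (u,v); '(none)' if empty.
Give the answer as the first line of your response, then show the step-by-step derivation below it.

0-2(w=1) 0-3(w=2)

step 1: add edge 0-2 (w=1); MST = {0-2(w=1)}
step 2: add edge 0-3 (w=2); MST = {0-2(w=1) 0-3(w=2)}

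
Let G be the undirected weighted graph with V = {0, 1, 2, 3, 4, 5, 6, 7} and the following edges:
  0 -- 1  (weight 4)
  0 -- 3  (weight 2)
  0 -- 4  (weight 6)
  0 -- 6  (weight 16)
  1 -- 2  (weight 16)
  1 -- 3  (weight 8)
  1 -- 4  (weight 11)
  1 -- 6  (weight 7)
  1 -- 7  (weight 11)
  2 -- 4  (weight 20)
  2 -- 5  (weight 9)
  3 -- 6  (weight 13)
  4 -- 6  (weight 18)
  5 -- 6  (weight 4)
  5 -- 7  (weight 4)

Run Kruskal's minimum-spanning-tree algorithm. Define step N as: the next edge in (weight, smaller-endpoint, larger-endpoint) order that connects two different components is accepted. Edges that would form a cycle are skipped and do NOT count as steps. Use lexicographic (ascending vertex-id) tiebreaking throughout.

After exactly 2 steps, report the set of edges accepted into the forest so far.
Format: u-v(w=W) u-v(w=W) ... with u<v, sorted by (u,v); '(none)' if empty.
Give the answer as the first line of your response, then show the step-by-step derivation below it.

0-1(w=4) 0-3(w=2)

step 1: add edge 0-3 (w=2); MST = {0-3(w=2)}
step 2: add edge 0-1 (w=4); MST = {0-1(w=4) 0-3(w=2)}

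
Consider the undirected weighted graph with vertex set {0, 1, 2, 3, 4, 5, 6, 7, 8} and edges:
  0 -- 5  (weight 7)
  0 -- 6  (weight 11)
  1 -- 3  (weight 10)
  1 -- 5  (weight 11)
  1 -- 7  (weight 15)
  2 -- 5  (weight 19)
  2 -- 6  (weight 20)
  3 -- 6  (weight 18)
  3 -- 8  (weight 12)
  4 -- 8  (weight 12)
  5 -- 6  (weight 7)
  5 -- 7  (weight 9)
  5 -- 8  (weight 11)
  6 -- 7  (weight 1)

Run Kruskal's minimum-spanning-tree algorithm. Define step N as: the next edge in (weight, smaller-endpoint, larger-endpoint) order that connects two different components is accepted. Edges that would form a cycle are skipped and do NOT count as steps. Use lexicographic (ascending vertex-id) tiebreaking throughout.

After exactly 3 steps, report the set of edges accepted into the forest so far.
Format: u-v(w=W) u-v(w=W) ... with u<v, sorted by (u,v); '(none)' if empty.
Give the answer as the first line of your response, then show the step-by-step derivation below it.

0-5(w=7) 5-6(w=7) 6-7(w=1)

step 1: add edge 6-7 (w=1); MST = {6-7(w=1)}
step 2: add edge 0-5 (w=7); MST = {0-5(w=7) 6-7(w=1)}
step 3: add edge 5-6 (w=7); MST = {0-5(w=7) 5-6(w=7) 6-7(w=1)}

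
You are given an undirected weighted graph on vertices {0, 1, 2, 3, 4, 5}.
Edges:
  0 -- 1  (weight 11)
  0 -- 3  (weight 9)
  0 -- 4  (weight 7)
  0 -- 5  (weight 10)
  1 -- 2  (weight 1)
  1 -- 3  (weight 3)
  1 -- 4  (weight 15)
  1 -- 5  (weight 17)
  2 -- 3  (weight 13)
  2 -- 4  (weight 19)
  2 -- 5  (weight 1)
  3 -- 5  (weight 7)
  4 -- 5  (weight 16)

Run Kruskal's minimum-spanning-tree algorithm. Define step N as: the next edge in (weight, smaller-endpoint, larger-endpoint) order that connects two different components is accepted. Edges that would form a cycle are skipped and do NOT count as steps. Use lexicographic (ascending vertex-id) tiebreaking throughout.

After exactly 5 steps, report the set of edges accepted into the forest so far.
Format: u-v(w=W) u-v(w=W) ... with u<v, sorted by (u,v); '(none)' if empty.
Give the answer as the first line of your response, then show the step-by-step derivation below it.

0-3(w=9) 0-4(w=7) 1-2(w=1) 1-3(w=3) 2-5(w=1)

step 1: add edge 1-2 (w=1); MST = {1-2(w=1)}
step 2: add edge 2-5 (w=1); MST = {1-2(w=1) 2-5(w=1)}
step 3: add edge 1-3 (w=3); MST = {1-2(w=1) 1-3(w=3) 2-5(w=1)}
step 4: add edge 0-4 (w=7); MST = {0-4(w=7) 1-2(w=1) 1-3(w=3) 2-5(w=1)}
step 5: add edge 0-3 (w=9); MST = {0-3(w=9) 0-4(w=7) 1-2(w=1) 1-3(w=3) 2-5(w=1)}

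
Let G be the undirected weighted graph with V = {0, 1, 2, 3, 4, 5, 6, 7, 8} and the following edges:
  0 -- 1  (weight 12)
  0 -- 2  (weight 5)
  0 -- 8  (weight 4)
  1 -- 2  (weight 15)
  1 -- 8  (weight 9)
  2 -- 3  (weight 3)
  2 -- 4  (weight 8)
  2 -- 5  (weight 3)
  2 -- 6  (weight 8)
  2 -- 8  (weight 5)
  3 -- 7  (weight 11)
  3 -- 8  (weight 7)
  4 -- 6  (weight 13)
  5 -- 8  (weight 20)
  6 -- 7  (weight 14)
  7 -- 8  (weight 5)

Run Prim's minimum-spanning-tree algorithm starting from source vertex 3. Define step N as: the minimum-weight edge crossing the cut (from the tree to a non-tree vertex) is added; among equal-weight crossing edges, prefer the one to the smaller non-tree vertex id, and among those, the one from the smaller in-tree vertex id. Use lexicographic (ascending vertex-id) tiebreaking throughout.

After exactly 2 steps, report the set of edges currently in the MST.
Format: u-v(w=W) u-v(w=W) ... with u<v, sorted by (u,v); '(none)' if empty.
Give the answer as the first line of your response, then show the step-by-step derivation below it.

2-3(w=3) 2-5(w=3)

step 1: add edge 2-3 (w=3); MST = {2-3(w=3)}
step 2: add edge 2-5 (w=3); MST = {2-3(w=3) 2-5(w=3)}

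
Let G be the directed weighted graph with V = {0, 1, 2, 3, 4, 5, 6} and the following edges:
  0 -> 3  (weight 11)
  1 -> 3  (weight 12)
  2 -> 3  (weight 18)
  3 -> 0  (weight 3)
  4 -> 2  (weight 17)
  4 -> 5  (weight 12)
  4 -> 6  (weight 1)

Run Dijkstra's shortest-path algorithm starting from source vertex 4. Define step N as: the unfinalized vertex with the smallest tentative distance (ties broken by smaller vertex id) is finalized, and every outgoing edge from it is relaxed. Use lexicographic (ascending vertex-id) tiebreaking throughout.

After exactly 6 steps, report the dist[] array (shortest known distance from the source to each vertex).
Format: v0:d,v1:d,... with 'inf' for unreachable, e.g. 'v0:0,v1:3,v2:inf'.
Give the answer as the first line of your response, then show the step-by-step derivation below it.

v0:38,v1:inf,v2:17,v3:35,v4:0,v5:12,v6:1

step 1: dist = v0:inf,v1:inf,v2:17,v3:inf,v4:0,v5:12,v6:1
step 2: dist = v0:inf,v1:inf,v2:17,v3:inf,v4:0,v5:12,v6:1
step 3: dist = v0:inf,v1:inf,v2:17,v3:inf,v4:0,v5:12,v6:1
step 4: dist = v0:inf,v1:inf,v2:17,v3:35,v4:0,v5:12,v6:1
step 5: dist = v0:38,v1:inf,v2:17,v3:35,v4:0,v5:12,v6:1
step 6: dist = v0:38,v1:inf,v2:17,v3:35,v4:0,v5:12,v6:1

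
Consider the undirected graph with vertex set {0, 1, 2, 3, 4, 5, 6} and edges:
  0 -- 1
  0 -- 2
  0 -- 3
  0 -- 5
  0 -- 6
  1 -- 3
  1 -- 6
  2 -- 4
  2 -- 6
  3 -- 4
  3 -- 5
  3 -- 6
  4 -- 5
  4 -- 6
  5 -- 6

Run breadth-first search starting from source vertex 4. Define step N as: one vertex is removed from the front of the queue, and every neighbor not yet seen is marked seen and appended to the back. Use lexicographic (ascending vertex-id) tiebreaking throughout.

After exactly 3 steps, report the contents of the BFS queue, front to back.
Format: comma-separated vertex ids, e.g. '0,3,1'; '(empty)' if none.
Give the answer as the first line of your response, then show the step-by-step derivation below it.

5,6,0,1

step 1: dequeue 4; queue=[2,3,5,6]; order=4
step 2: dequeue 2; queue=[3,5,6,0]; order=4,2
step 3: dequeue 3; queue=[5,6,0,1]; order=4,2,3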